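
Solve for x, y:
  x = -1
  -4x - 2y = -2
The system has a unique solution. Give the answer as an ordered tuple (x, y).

Form the augmented matrix and row-reduce:
  [  1   0  |  -1 ]
  [ -4  -2  |  -2 ]
R2 ← R2 + 4·R1
R2 ← -1/2·R2
Reading off the last column: x = -1, y = 3.

(-1, 3)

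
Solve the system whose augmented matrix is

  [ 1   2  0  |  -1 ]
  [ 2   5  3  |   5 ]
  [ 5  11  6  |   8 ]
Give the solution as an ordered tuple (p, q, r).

R2 → R2 − 2·R1
  [ 1   2  0  |  -1 ]
  [ 0   1  3  |   7 ]
  [ 5  11  6  |   8 ]
R3 → R3 − 5·R1
  [ 1  2  0  |  -1 ]
  [ 0  1  3  |   7 ]
  [ 0  1  6  |  13 ]
R3 → R3 − R2
  [ 1  2  0  |  -1 ]
  [ 0  1  3  |   7 ]
  [ 0  0  3  |   6 ]
R3 → 1/3·R3
  [ 1  2  0  |  -1 ]
  [ 0  1  3  |   7 ]
  [ 0  0  1  |   2 ]
R2 → R2 − 3·R3
  [ 1  2  0  |  -1 ]
  [ 0  1  0  |   1 ]
  [ 0  0  1  |   2 ]
R1 → R1 − 2·R2
  [ 1  0  0  |  -3 ]
  [ 0  1  0  |   1 ]
  [ 0  0  1  |   2 ]
Reading off the last column: p = -3, q = 1, r = 2.

(-3, 1, 2)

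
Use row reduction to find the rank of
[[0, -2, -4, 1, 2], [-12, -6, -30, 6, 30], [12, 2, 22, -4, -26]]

rank = 2

ρ1 <-> ρ2
ρ1 -> -1/12·ρ1
ρ3 -> ρ3 − 12·ρ1
ρ2 -> -1/2·ρ2
ρ3 -> ρ3 + 4·ρ2
ρ1 -> ρ1 − 1/2·ρ2
The reduced form has 2 nonzero rows.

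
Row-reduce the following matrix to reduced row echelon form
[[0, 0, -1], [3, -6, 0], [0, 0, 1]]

Swap R1 and R2.
  [ 3  -6   0 ]
  [ 0   0  -1 ]
  [ 0   0   1 ]
Multiply R1 by 1/3.
  [ 1  -2   0 ]
  [ 0   0  -1 ]
  [ 0   0   1 ]
Multiply R2 by -1.
  [ 1  -2  0 ]
  [ 0   0  1 ]
  [ 0   0  1 ]
Subtract R2 from R3.
  [ 1  -2  0 ]
  [ 0   0  1 ]
  [ 0   0  0 ]

[[1, -2, 0], [0, 0, 1], [0, 0, 0]]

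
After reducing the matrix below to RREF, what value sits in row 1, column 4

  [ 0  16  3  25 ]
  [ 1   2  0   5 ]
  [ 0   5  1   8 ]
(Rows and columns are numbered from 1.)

3

Swap R1 and R2.
  [ 1   2  0   5 ]
  [ 0  16  3  25 ]
  [ 0   5  1   8 ]
Multiply R2 by 1/16.
  [ 1  2     0      5 ]
  [ 0  1  3/16  25/16 ]
  [ 0  5     1      8 ]
Subtract 5 times R2 from R3.
  [ 1  2     0      5 ]
  [ 0  1  3/16  25/16 ]
  [ 0  0  1/16   3/16 ]
Multiply R3 by 16.
  [ 1  2     0      5 ]
  [ 0  1  3/16  25/16 ]
  [ 0  0     1      3 ]
Subtract 3/16 times R3 from R2.
  [ 1  2  0  5 ]
  [ 0  1  0  1 ]
  [ 0  0  1  3 ]
Subtract 2 times R2 from R1.
  [ 1  0  0  3 ]
  [ 0  1  0  1 ]
  [ 0  0  1  3 ]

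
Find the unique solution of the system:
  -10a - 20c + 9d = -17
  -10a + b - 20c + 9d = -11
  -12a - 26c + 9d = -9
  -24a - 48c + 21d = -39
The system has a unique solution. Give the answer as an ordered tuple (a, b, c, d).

Form the augmented matrix and row-reduce:
  [ -10  0  -20   9  |  -17 ]
  [ -10  1  -20   9  |  -11 ]
  [ -12  0  -26   9  |   -9 ]
  [ -24  0  -48  21  |  -39 ]
R1 ← -1/10·R1
R2 ← R2 + 10·R1
R3 ← R3 + 12·R1
R4 ← R4 + 24·R1
R3 ← -1/2·R3
R4 ← -5/3·R4
R3 ← R3 − 9/10·R4
R1 ← R1 + 9/10·R4
R1 ← R1 − 2·R3
Reading off the last column: a = 5, b = 6, c = -3, d = -3.

(5, 6, -3, -3)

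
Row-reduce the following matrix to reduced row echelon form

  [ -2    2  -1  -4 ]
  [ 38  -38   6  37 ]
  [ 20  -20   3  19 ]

[[1, -1, 0, 1/2], [0, 0, 1, 3], [0, 0, 0, 0]]

R1 → -1/2·R1
  [  1   -1  1/2   2 ]
  [ 38  -38    6  37 ]
  [ 20  -20    3  19 ]
R2 → R2 − 38·R1
  [  1   -1  1/2    2 ]
  [  0    0  -13  -39 ]
  [ 20  -20    3   19 ]
R3 → R3 − 20·R1
  [ 1  -1  1/2    2 ]
  [ 0   0  -13  -39 ]
  [ 0   0   -7  -21 ]
R2 → -1/13·R2
  [ 1  -1  1/2    2 ]
  [ 0   0    1    3 ]
  [ 0   0   -7  -21 ]
R3 → R3 + 7·R2
  [ 1  -1  1/2  2 ]
  [ 0   0    1  3 ]
  [ 0   0    0  0 ]
R1 → R1 − 1/2·R2
  [ 1  -1  0  1/2 ]
  [ 0   0  1    3 ]
  [ 0   0  0    0 ]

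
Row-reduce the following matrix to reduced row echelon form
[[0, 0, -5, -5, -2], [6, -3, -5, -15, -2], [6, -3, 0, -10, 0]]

Swap ρ1 and ρ2.
  [ 6  -3  -5  -15  -2 ]
  [ 0   0  -5   -5  -2 ]
  [ 6  -3   0  -10   0 ]
Multiply ρ1 by 1/6.
  [ 1  -1/2  -5/6  -5/2  -1/3 ]
  [ 0     0    -5    -5    -2 ]
  [ 6    -3     0   -10     0 ]
Subtract 6 times ρ1 from ρ3.
  [ 1  -1/2  -5/6  -5/2  -1/3 ]
  [ 0     0    -5    -5    -2 ]
  [ 0     0     5     5     2 ]
Multiply ρ2 by -1/5.
  [ 1  -1/2  -5/6  -5/2  -1/3 ]
  [ 0     0     1     1   2/5 ]
  [ 0     0     5     5     2 ]
Subtract 5 times ρ2 from ρ3.
  [ 1  -1/2  -5/6  -5/2  -1/3 ]
  [ 0     0     1     1   2/5 ]
  [ 0     0     0     0     0 ]
Add 5/6 times ρ2 to ρ1.
  [ 1  -1/2  0  -5/3    0 ]
  [ 0     0  1     1  2/5 ]
  [ 0     0  0     0    0 ]

[[1, -1/2, 0, -5/3, 0], [0, 0, 1, 1, 2/5], [0, 0, 0, 0, 0]]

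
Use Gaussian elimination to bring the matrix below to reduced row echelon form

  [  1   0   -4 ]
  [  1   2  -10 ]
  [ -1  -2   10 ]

[[1, 0, -4], [0, 1, -3], [0, 0, 0]]

r2 → r2 − r1
  [  1   0  -4 ]
  [  0   2  -6 ]
  [ -1  -2  10 ]
r3 → r3 + r1
  [ 1   0  -4 ]
  [ 0   2  -6 ]
  [ 0  -2   6 ]
r2 → 1/2·r2
  [ 1   0  -4 ]
  [ 0   1  -3 ]
  [ 0  -2   6 ]
r3 → r3 + 2·r2
  [ 1  0  -4 ]
  [ 0  1  -3 ]
  [ 0  0   0 ]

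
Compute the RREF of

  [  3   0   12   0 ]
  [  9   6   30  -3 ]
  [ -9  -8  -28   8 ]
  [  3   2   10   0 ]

r1 := 1/3·r1
  [  1   0    4   0 ]
  [  9   6   30  -3 ]
  [ -9  -8  -28   8 ]
  [  3   2   10   0 ]
r2 := r2 − 9·r1
  [  1   0    4   0 ]
  [  0   6   -6  -3 ]
  [ -9  -8  -28   8 ]
  [  3   2   10   0 ]
r3 := r3 + 9·r1
  [ 1   0   4   0 ]
  [ 0   6  -6  -3 ]
  [ 0  -8   8   8 ]
  [ 3   2  10   0 ]
r4 := r4 − 3·r1
  [ 1   0   4   0 ]
  [ 0   6  -6  -3 ]
  [ 0  -8   8   8 ]
  [ 0   2  -2   0 ]
r2 := 1/6·r2
  [ 1   0   4     0 ]
  [ 0   1  -1  -1/2 ]
  [ 0  -8   8     8 ]
  [ 0   2  -2     0 ]
r3 := r3 + 8·r2
  [ 1  0   4     0 ]
  [ 0  1  -1  -1/2 ]
  [ 0  0   0     4 ]
  [ 0  2  -2     0 ]
r4 := r4 − 2·r2
  [ 1  0   4     0 ]
  [ 0  1  -1  -1/2 ]
  [ 0  0   0     4 ]
  [ 0  0   0     1 ]
r3 := 1/4·r3
  [ 1  0   4     0 ]
  [ 0  1  -1  -1/2 ]
  [ 0  0   0     1 ]
  [ 0  0   0     1 ]
r4 := r4 − r3
  [ 1  0   4     0 ]
  [ 0  1  -1  -1/2 ]
  [ 0  0   0     1 ]
  [ 0  0   0     0 ]
r2 := r2 + 1/2·r3
  [ 1  0   4  0 ]
  [ 0  1  -1  0 ]
  [ 0  0   0  1 ]
  [ 0  0   0  0 ]

[[1, 0, 4, 0], [0, 1, -1, 0], [0, 0, 0, 1], [0, 0, 0, 0]]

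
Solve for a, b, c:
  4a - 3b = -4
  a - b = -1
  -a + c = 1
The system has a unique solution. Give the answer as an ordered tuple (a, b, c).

Form the augmented matrix and row-reduce:
  [  4  -3  0  |  -4 ]
  [  1  -1  0  |  -1 ]
  [ -1   0  1  |   1 ]
R1 ← 1/4·R1
  [  1  -3/4  0  |  -1 ]
  [  1    -1  0  |  -1 ]
  [ -1     0  1  |   1 ]
R2 ← R2 − R1
  [  1  -3/4  0  |  -1 ]
  [  0  -1/4  0  |   0 ]
  [ -1     0  1  |   1 ]
R3 ← R3 + R1
  [ 1  -3/4  0  |  -1 ]
  [ 0  -1/4  0  |   0 ]
  [ 0  -3/4  1  |   0 ]
R2 ← -4·R2
  [ 1  -3/4  0  |  -1 ]
  [ 0     1  0  |   0 ]
  [ 0  -3/4  1  |   0 ]
R3 ← R3 + 3/4·R2
  [ 1  -3/4  0  |  -1 ]
  [ 0     1  0  |   0 ]
  [ 0     0  1  |   0 ]
R1 ← R1 + 3/4·R2
  [ 1  0  0  |  -1 ]
  [ 0  1  0  |   0 ]
  [ 0  0  1  |   0 ]
Reading off the last column: a = -1, b = 0, c = 0.

(-1, 0, 0)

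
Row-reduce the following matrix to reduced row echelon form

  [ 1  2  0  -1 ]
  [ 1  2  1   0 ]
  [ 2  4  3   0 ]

ρ2 := ρ2 − ρ1
  [ 1  2  0  -1 ]
  [ 0  0  1   1 ]
  [ 2  4  3   0 ]
ρ3 := ρ3 − 2·ρ1
  [ 1  2  0  -1 ]
  [ 0  0  1   1 ]
  [ 0  0  3   2 ]
ρ3 := ρ3 − 3·ρ2
  [ 1  2  0  -1 ]
  [ 0  0  1   1 ]
  [ 0  0  0  -1 ]
ρ3 := -1·ρ3
  [ 1  2  0  -1 ]
  [ 0  0  1   1 ]
  [ 0  0  0   1 ]
ρ2 := ρ2 − ρ3
  [ 1  2  0  -1 ]
  [ 0  0  1   0 ]
  [ 0  0  0   1 ]
ρ1 := ρ1 + ρ3
  [ 1  2  0  0 ]
  [ 0  0  1  0 ]
  [ 0  0  0  1 ]

[[1, 2, 0, 0], [0, 0, 1, 0], [0, 0, 0, 1]]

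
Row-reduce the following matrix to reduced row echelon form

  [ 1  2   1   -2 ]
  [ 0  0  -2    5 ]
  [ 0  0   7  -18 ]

R2 := -1/2·R2
  [ 1  2  1    -2 ]
  [ 0  0  1  -5/2 ]
  [ 0  0  7   -18 ]
R3 := R3 − 7·R2
  [ 1  2  1    -2 ]
  [ 0  0  1  -5/2 ]
  [ 0  0  0  -1/2 ]
R3 := -2·R3
  [ 1  2  1    -2 ]
  [ 0  0  1  -5/2 ]
  [ 0  0  0     1 ]
R2 := R2 + 5/2·R3
  [ 1  2  1  -2 ]
  [ 0  0  1   0 ]
  [ 0  0  0   1 ]
R1 := R1 + 2·R3
  [ 1  2  1  0 ]
  [ 0  0  1  0 ]
  [ 0  0  0  1 ]
R1 := R1 − R2
  [ 1  2  0  0 ]
  [ 0  0  1  0 ]
  [ 0  0  0  1 ]

[[1, 2, 0, 0], [0, 0, 1, 0], [0, 0, 0, 1]]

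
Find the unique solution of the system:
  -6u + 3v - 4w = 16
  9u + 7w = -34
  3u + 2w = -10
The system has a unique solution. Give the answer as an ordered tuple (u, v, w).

Form the augmented matrix and row-reduce:
  [ -6  3  -4  |   16 ]
  [  9  0   7  |  -34 ]
  [  3  0   2  |  -10 ]
R1 ← -1/6·R1
  [ 1  -1/2  2/3  |  -8/3 ]
  [ 9     0    7  |   -34 ]
  [ 3     0    2  |   -10 ]
R2 ← R2 − 9·R1
  [ 1  -1/2  2/3  |  -8/3 ]
  [ 0   9/2    1  |   -10 ]
  [ 3     0    2  |   -10 ]
R3 ← R3 − 3·R1
  [ 1  -1/2  2/3  |  -8/3 ]
  [ 0   9/2    1  |   -10 ]
  [ 0   3/2    0  |    -2 ]
R2 ← 2/9·R2
  [ 1  -1/2  2/3  |   -8/3 ]
  [ 0     1  2/9  |  -20/9 ]
  [ 0   3/2    0  |     -2 ]
R3 ← R3 − 3/2·R2
  [ 1  -1/2   2/3  |   -8/3 ]
  [ 0     1   2/9  |  -20/9 ]
  [ 0     0  -1/3  |    4/3 ]
R3 ← -3·R3
  [ 1  -1/2  2/3  |   -8/3 ]
  [ 0     1  2/9  |  -20/9 ]
  [ 0     0    1  |     -4 ]
R2 ← R2 − 2/9·R3
  [ 1  -1/2  2/3  |  -8/3 ]
  [ 0     1    0  |  -4/3 ]
  [ 0     0    1  |    -4 ]
R1 ← R1 − 2/3·R3
  [ 1  -1/2  0  |     0 ]
  [ 0     1  0  |  -4/3 ]
  [ 0     0  1  |    -4 ]
R1 ← R1 + 1/2·R2
  [ 1  0  0  |  -2/3 ]
  [ 0  1  0  |  -4/3 ]
  [ 0  0  1  |    -4 ]
Reading off the last column: u = -2/3, v = -4/3, w = -4.

(-2/3, -4/3, -4)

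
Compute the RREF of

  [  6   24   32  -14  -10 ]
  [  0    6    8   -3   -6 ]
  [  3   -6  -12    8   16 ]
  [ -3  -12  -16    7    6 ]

r1 ← 1/6·r1
  [  1    4  16/3  -7/3  -5/3 ]
  [  0    6     8    -3    -6 ]
  [  3   -6   -12     8    16 ]
  [ -3  -12   -16     7     6 ]
r3 ← r3 − 3·r1
  [  1    4  16/3  -7/3  -5/3 ]
  [  0    6     8    -3    -6 ]
  [  0  -18   -28    15    21 ]
  [ -3  -12   -16     7     6 ]
r4 ← r4 + 3·r1
  [ 1    4  16/3  -7/3  -5/3 ]
  [ 0    6     8    -3    -6 ]
  [ 0  -18   -28    15    21 ]
  [ 0    0     0     0     1 ]
r2 ← 1/6·r2
  [ 1    4  16/3  -7/3  -5/3 ]
  [ 0    1   4/3  -1/2    -1 ]
  [ 0  -18   -28    15    21 ]
  [ 0    0     0     0     1 ]
r3 ← r3 + 18·r2
  [ 1  4  16/3  -7/3  -5/3 ]
  [ 0  1   4/3  -1/2    -1 ]
  [ 0  0    -4     6     3 ]
  [ 0  0     0     0     1 ]
r3 ← -1/4·r3
  [ 1  4  16/3  -7/3  -5/3 ]
  [ 0  1   4/3  -1/2    -1 ]
  [ 0  0     1  -3/2  -3/4 ]
  [ 0  0     0     0     1 ]
r3 ← r3 + 3/4·r4
  [ 1  4  16/3  -7/3  -5/3 ]
  [ 0  1   4/3  -1/2    -1 ]
  [ 0  0     1  -3/2     0 ]
  [ 0  0     0     0     1 ]
r2 ← r2 + r4
  [ 1  4  16/3  -7/3  -5/3 ]
  [ 0  1   4/3  -1/2     0 ]
  [ 0  0     1  -3/2     0 ]
  [ 0  0     0     0     1 ]
r1 ← r1 + 5/3·r4
  [ 1  4  16/3  -7/3  0 ]
  [ 0  1   4/3  -1/2  0 ]
  [ 0  0     1  -3/2  0 ]
  [ 0  0     0     0  1 ]
r2 ← r2 − 4/3·r3
  [ 1  4  16/3  -7/3  0 ]
  [ 0  1     0   3/2  0 ]
  [ 0  0     1  -3/2  0 ]
  [ 0  0     0     0  1 ]
r1 ← r1 − 16/3·r3
  [ 1  4  0  17/3  0 ]
  [ 0  1  0   3/2  0 ]
  [ 0  0  1  -3/2  0 ]
  [ 0  0  0     0  1 ]
r1 ← r1 − 4·r2
  [ 1  0  0  -1/3  0 ]
  [ 0  1  0   3/2  0 ]
  [ 0  0  1  -3/2  0 ]
  [ 0  0  0     0  1 ]

[[1, 0, 0, -1/3, 0], [0, 1, 0, 3/2, 0], [0, 0, 1, -3/2, 0], [0, 0, 0, 0, 1]]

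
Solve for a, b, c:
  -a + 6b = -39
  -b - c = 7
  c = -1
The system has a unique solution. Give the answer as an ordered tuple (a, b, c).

Form the augmented matrix and row-reduce:
  [ -1   6   0  |  -39 ]
  [  0  -1  -1  |    7 ]
  [  0   0   1  |   -1 ]
Multiply R1 by -1.
  [ 1  -6   0  |  39 ]
  [ 0  -1  -1  |   7 ]
  [ 0   0   1  |  -1 ]
Multiply R2 by -1.
  [ 1  -6  0  |  39 ]
  [ 0   1  1  |  -7 ]
  [ 0   0  1  |  -1 ]
Subtract R3 from R2.
  [ 1  -6  0  |  39 ]
  [ 0   1  0  |  -6 ]
  [ 0   0  1  |  -1 ]
Add 6 times R2 to R1.
  [ 1  0  0  |   3 ]
  [ 0  1  0  |  -6 ]
  [ 0  0  1  |  -1 ]
Reading off the last column: a = 3, b = -6, c = -1.

(3, -6, -1)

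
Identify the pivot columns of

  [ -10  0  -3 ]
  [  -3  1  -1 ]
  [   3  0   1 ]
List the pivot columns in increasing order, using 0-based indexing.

0, 1, 2

Multiply R1 by -1/10.
Add 3 times R1 to R2.
Subtract 3 times R1 from R3.
Multiply R3 by 10.
Add 1/10 times R3 to R2.
Subtract 3/10 times R3 from R1.
Pivot columns are the columns containing a leading 1.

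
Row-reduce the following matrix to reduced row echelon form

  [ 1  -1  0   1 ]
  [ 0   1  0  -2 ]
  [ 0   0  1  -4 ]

[[1, 0, 0, -1], [0, 1, 0, -2], [0, 0, 1, -4]]

r1 ← r1 + r2
  [ 1  0  0  -1 ]
  [ 0  1  0  -2 ]
  [ 0  0  1  -4 ]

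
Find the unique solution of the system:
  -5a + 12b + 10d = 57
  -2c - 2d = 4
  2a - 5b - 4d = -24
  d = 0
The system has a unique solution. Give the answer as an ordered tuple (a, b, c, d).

(3, 6, -2, 0)

Form the augmented matrix and row-reduce:
  [ -5  12   0  10  |   57 ]
  [  0   0  -2  -2  |    4 ]
  [  2  -5   0  -4  |  -24 ]
  [  0   0   0   1  |    0 ]
R1 -> -1/5·R1
R3 -> R3 − 2·R1
R2 <-> R3
R2 -> -5·R2
R3 -> -1/2·R3
R3 -> R3 − R4
R1 -> R1 + 2·R4
R1 -> R1 + 12/5·R2
Reading off the last column: a = 3, b = 6, c = -2, d = 0.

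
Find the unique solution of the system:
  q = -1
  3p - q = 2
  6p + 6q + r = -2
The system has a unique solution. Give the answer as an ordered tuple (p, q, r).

Form the augmented matrix and row-reduce:
  [ 0   1  0  |  -1 ]
  [ 3  -1  0  |   2 ]
  [ 6   6  1  |  -2 ]
ρ1 <-> ρ2
  [ 3  -1  0  |   2 ]
  [ 0   1  0  |  -1 ]
  [ 6   6  1  |  -2 ]
ρ1 := 1/3·ρ1
  [ 1  -1/3  0  |  2/3 ]
  [ 0     1  0  |   -1 ]
  [ 6     6  1  |   -2 ]
ρ3 := ρ3 − 6·ρ1
  [ 1  -1/3  0  |  2/3 ]
  [ 0     1  0  |   -1 ]
  [ 0     8  1  |   -6 ]
ρ3 := ρ3 − 8·ρ2
  [ 1  -1/3  0  |  2/3 ]
  [ 0     1  0  |   -1 ]
  [ 0     0  1  |    2 ]
ρ1 := ρ1 + 1/3·ρ2
  [ 1  0  0  |  1/3 ]
  [ 0  1  0  |   -1 ]
  [ 0  0  1  |    2 ]
Reading off the last column: p = 1/3, q = -1, r = 2.

(1/3, -1, 2)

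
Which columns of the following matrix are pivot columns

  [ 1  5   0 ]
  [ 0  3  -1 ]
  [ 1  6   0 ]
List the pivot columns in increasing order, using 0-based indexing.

r3 ← r3 − r1
  [ 1  5   0 ]
  [ 0  3  -1 ]
  [ 0  1   0 ]
r2 ← 1/3·r2
  [ 1  5     0 ]
  [ 0  1  -1/3 ]
  [ 0  1     0 ]
r3 ← r3 − r2
  [ 1  5     0 ]
  [ 0  1  -1/3 ]
  [ 0  0   1/3 ]
r3 ← 3·r3
  [ 1  5     0 ]
  [ 0  1  -1/3 ]
  [ 0  0     1 ]
r2 ← r2 + 1/3·r3
  [ 1  5  0 ]
  [ 0  1  0 ]
  [ 0  0  1 ]
r1 ← r1 − 5·r2
  [ 1  0  0 ]
  [ 0  1  0 ]
  [ 0  0  1 ]
Pivot columns are the columns containing a leading 1.

0, 1, 2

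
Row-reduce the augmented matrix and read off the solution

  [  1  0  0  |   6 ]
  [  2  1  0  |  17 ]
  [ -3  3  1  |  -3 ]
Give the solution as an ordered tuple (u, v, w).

(6, 5, 0)

ρ2 := ρ2 − 2·ρ1
  [  1  0  0  |   6 ]
  [  0  1  0  |   5 ]
  [ -3  3  1  |  -3 ]
ρ3 := ρ3 + 3·ρ1
  [ 1  0  0  |   6 ]
  [ 0  1  0  |   5 ]
  [ 0  3  1  |  15 ]
ρ3 := ρ3 − 3·ρ2
  [ 1  0  0  |  6 ]
  [ 0  1  0  |  5 ]
  [ 0  0  1  |  0 ]
Reading off the last column: u = 6, v = 5, w = 0.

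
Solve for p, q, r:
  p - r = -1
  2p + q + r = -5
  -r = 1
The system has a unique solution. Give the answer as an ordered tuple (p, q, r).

(-2, 0, -1)

Form the augmented matrix and row-reduce:
  [ 1  0  -1  |  -1 ]
  [ 2  1   1  |  -5 ]
  [ 0  0  -1  |   1 ]
R2 -> R2 − 2·R1
  [ 1  0  -1  |  -1 ]
  [ 0  1   3  |  -3 ]
  [ 0  0  -1  |   1 ]
R3 -> -1·R3
  [ 1  0  -1  |  -1 ]
  [ 0  1   3  |  -3 ]
  [ 0  0   1  |  -1 ]
R2 -> R2 − 3·R3
  [ 1  0  -1  |  -1 ]
  [ 0  1   0  |   0 ]
  [ 0  0   1  |  -1 ]
R1 -> R1 + R3
  [ 1  0  0  |  -2 ]
  [ 0  1  0  |   0 ]
  [ 0  0  1  |  -1 ]
Reading off the last column: p = -2, q = 0, r = -1.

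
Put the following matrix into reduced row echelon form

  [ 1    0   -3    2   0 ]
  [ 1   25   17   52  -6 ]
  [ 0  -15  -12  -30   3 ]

Subtract ρ1 from ρ2.
  [ 1    0   -3    2   0 ]
  [ 0   25   20   50  -6 ]
  [ 0  -15  -12  -30   3 ]
Multiply ρ2 by 1/25.
  [ 1    0   -3    2      0 ]
  [ 0    1  4/5    2  -6/25 ]
  [ 0  -15  -12  -30      3 ]
Add 15 times ρ2 to ρ3.
  [ 1  0   -3  2      0 ]
  [ 0  1  4/5  2  -6/25 ]
  [ 0  0    0  0   -3/5 ]
Multiply ρ3 by -5/3.
  [ 1  0   -3  2      0 ]
  [ 0  1  4/5  2  -6/25 ]
  [ 0  0    0  0      1 ]
Add 6/25 times ρ3 to ρ2.
  [ 1  0   -3  2  0 ]
  [ 0  1  4/5  2  0 ]
  [ 0  0    0  0  1 ]

[[1, 0, -3, 2, 0], [0, 1, 4/5, 2, 0], [0, 0, 0, 0, 1]]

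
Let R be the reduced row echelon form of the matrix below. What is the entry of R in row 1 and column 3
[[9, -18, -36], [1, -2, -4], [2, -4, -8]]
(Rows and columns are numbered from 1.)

r1 → 1/9·r1
  [ 1  -2  -4 ]
  [ 1  -2  -4 ]
  [ 2  -4  -8 ]
r2 → r2 − r1
  [ 1  -2  -4 ]
  [ 0   0   0 ]
  [ 2  -4  -8 ]
r3 → r3 − 2·r1
  [ 1  -2  -4 ]
  [ 0   0   0 ]
  [ 0   0   0 ]

-4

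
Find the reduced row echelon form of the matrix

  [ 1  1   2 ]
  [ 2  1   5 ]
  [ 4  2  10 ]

[[1, 0, 3], [0, 1, -1], [0, 0, 0]]

Subtract 2 times R1 from R2.
  [ 1   1   2 ]
  [ 0  -1   1 ]
  [ 4   2  10 ]
Subtract 4 times R1 from R3.
  [ 1   1  2 ]
  [ 0  -1  1 ]
  [ 0  -2  2 ]
Multiply R2 by -1.
  [ 1   1   2 ]
  [ 0   1  -1 ]
  [ 0  -2   2 ]
Add 2 times R2 to R3.
  [ 1  1   2 ]
  [ 0  1  -1 ]
  [ 0  0   0 ]
Subtract R2 from R1.
  [ 1  0   3 ]
  [ 0  1  -1 ]
  [ 0  0   0 ]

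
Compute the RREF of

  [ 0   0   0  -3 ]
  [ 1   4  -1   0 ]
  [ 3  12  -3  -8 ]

Swap r1 and r2.
  [ 1   4  -1   0 ]
  [ 0   0   0  -3 ]
  [ 3  12  -3  -8 ]
Subtract 3 times r1 from r3.
  [ 1  4  -1   0 ]
  [ 0  0   0  -3 ]
  [ 0  0   0  -8 ]
Multiply r2 by -1/3.
  [ 1  4  -1   0 ]
  [ 0  0   0   1 ]
  [ 0  0   0  -8 ]
Add 8 times r2 to r3.
  [ 1  4  -1  0 ]
  [ 0  0   0  1 ]
  [ 0  0   0  0 ]

[[1, 4, -1, 0], [0, 0, 0, 1], [0, 0, 0, 0]]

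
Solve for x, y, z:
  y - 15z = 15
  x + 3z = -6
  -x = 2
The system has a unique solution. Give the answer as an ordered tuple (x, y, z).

Form the augmented matrix and row-reduce:
  [  0  1  -15  |  15 ]
  [  1  0    3  |  -6 ]
  [ -1  0    0  |   2 ]
ρ1 <=> ρ2
ρ3 → ρ3 + ρ1
ρ3 → 1/3·ρ3
ρ2 → ρ2 + 15·ρ3
ρ1 → ρ1 − 3·ρ3
Reading off the last column: x = -2, y = -5, z = -4/3.

(-2, -5, -4/3)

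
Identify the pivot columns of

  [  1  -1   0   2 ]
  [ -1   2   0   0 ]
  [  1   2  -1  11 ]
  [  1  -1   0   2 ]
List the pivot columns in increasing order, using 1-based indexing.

Add ρ1 to ρ2.
  [ 1  -1   0   2 ]
  [ 0   1   0   2 ]
  [ 1   2  -1  11 ]
  [ 1  -1   0   2 ]
Subtract ρ1 from ρ3.
  [ 1  -1   0  2 ]
  [ 0   1   0  2 ]
  [ 0   3  -1  9 ]
  [ 1  -1   0  2 ]
Subtract ρ1 from ρ4.
  [ 1  -1   0  2 ]
  [ 0   1   0  2 ]
  [ 0   3  -1  9 ]
  [ 0   0   0  0 ]
Subtract 3 times ρ2 from ρ3.
  [ 1  -1   0  2 ]
  [ 0   1   0  2 ]
  [ 0   0  -1  3 ]
  [ 0   0   0  0 ]
Multiply ρ3 by -1.
  [ 1  -1  0   2 ]
  [ 0   1  0   2 ]
  [ 0   0  1  -3 ]
  [ 0   0  0   0 ]
Add ρ2 to ρ1.
  [ 1  0  0   4 ]
  [ 0  1  0   2 ]
  [ 0  0  1  -3 ]
  [ 0  0  0   0 ]
Pivot columns are the columns containing a leading 1.

1, 2, 3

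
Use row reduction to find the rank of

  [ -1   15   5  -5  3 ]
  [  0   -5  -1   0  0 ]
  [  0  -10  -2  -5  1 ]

rank = 3

Multiply R1 by -1.
  [ 1  -15  -5   5  -3 ]
  [ 0   -5  -1   0   0 ]
  [ 0  -10  -2  -5   1 ]
Multiply R2 by -1/5.
  [ 1  -15   -5   5  -3 ]
  [ 0    1  1/5   0   0 ]
  [ 0  -10   -2  -5   1 ]
Add 10 times R2 to R3.
  [ 1  -15   -5   5  -3 ]
  [ 0    1  1/5   0   0 ]
  [ 0    0    0  -5   1 ]
Multiply R3 by -1/5.
  [ 1  -15   -5  5    -3 ]
  [ 0    1  1/5  0     0 ]
  [ 0    0    0  1  -1/5 ]
Subtract 5 times R3 from R1.
  [ 1  -15   -5  0    -2 ]
  [ 0    1  1/5  0     0 ]
  [ 0    0    0  1  -1/5 ]
Add 15 times R2 to R1.
  [ 1  0   -2  0    -2 ]
  [ 0  1  1/5  0     0 ]
  [ 0  0    0  1  -1/5 ]
The reduced form has 3 nonzero rows.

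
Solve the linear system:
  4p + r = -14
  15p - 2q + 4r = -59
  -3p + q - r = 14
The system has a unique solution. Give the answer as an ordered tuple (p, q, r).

Form the augmented matrix and row-reduce:
  [  4   0   1  |  -14 ]
  [ 15  -2   4  |  -59 ]
  [ -3   1  -1  |   14 ]
R1 -> 1/4·R1
  [  1   0  1/4  |  -7/2 ]
  [ 15  -2    4  |   -59 ]
  [ -3   1   -1  |    14 ]
R2 -> R2 − 15·R1
  [  1   0  1/4  |   -7/2 ]
  [  0  -2  1/4  |  -13/2 ]
  [ -3   1   -1  |     14 ]
R3 -> R3 + 3·R1
  [ 1   0   1/4  |   -7/2 ]
  [ 0  -2   1/4  |  -13/2 ]
  [ 0   1  -1/4  |    7/2 ]
R2 -> -1/2·R2
  [ 1  0   1/4  |  -7/2 ]
  [ 0  1  -1/8  |  13/4 ]
  [ 0  1  -1/4  |   7/2 ]
R3 -> R3 − R2
  [ 1  0   1/4  |  -7/2 ]
  [ 0  1  -1/8  |  13/4 ]
  [ 0  0  -1/8  |   1/4 ]
R3 -> -8·R3
  [ 1  0   1/4  |  -7/2 ]
  [ 0  1  -1/8  |  13/4 ]
  [ 0  0     1  |    -2 ]
R2 -> R2 + 1/8·R3
  [ 1  0  1/4  |  -7/2 ]
  [ 0  1    0  |     3 ]
  [ 0  0    1  |    -2 ]
R1 -> R1 − 1/4·R3
  [ 1  0  0  |  -3 ]
  [ 0  1  0  |   3 ]
  [ 0  0  1  |  -2 ]
Reading off the last column: p = -3, q = 3, r = -2.

(-3, 3, -2)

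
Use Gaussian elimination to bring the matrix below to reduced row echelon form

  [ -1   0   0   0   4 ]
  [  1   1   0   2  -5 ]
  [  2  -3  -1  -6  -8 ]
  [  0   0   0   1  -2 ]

r1 ← -1·r1
r2 ← r2 − r1
r3 ← r3 − 2·r1
r3 ← r3 + 3·r2
r3 ← -1·r3
r2 ← r2 − 2·r4

[[1, 0, 0, 0, -4], [0, 1, 0, 0, 3], [0, 0, 1, 0, 3], [0, 0, 0, 1, -2]]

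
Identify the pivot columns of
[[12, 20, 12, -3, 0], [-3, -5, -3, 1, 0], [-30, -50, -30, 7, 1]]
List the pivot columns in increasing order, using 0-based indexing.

R1 ← 1/12·R1
R2 ← R2 + 3·R1
R3 ← R3 + 30·R1
R2 ← 4·R2
R3 ← R3 + 1/2·R2
R1 ← R1 + 1/4·R2
Pivot columns are the columns containing a leading 1.

0, 3, 4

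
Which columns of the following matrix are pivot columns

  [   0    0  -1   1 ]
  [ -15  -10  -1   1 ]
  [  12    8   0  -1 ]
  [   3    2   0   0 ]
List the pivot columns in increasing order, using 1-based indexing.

ρ1 <=> ρ2
  [ -15  -10  -1   1 ]
  [   0    0  -1   1 ]
  [  12    8   0  -1 ]
  [   3    2   0   0 ]
ρ1 → -1/15·ρ1
  [  1  2/3  1/15  -1/15 ]
  [  0    0    -1      1 ]
  [ 12    8     0     -1 ]
  [  3    2     0      0 ]
ρ3 → ρ3 − 12·ρ1
  [ 1  2/3  1/15  -1/15 ]
  [ 0    0    -1      1 ]
  [ 0    0  -4/5   -1/5 ]
  [ 3    2     0      0 ]
ρ4 → ρ4 − 3·ρ1
  [ 1  2/3  1/15  -1/15 ]
  [ 0    0    -1      1 ]
  [ 0    0  -4/5   -1/5 ]
  [ 0    0  -1/5    1/5 ]
ρ2 → -1·ρ2
  [ 1  2/3  1/15  -1/15 ]
  [ 0    0     1     -1 ]
  [ 0    0  -4/5   -1/5 ]
  [ 0    0  -1/5    1/5 ]
ρ3 → ρ3 + 4/5·ρ2
  [ 1  2/3  1/15  -1/15 ]
  [ 0    0     1     -1 ]
  [ 0    0     0     -1 ]
  [ 0    0  -1/5    1/5 ]
ρ4 → ρ4 + 1/5·ρ2
  [ 1  2/3  1/15  -1/15 ]
  [ 0    0     1     -1 ]
  [ 0    0     0     -1 ]
  [ 0    0     0      0 ]
ρ3 → -1·ρ3
  [ 1  2/3  1/15  -1/15 ]
  [ 0    0     1     -1 ]
  [ 0    0     0      1 ]
  [ 0    0     0      0 ]
ρ2 → ρ2 + ρ3
  [ 1  2/3  1/15  -1/15 ]
  [ 0    0     1      0 ]
  [ 0    0     0      1 ]
  [ 0    0     0      0 ]
ρ1 → ρ1 + 1/15·ρ3
  [ 1  2/3  1/15  0 ]
  [ 0    0     1  0 ]
  [ 0    0     0  1 ]
  [ 0    0     0  0 ]
ρ1 → ρ1 − 1/15·ρ2
  [ 1  2/3  0  0 ]
  [ 0    0  1  0 ]
  [ 0    0  0  1 ]
  [ 0    0  0  0 ]
Pivot columns are the columns containing a leading 1.

1, 3, 4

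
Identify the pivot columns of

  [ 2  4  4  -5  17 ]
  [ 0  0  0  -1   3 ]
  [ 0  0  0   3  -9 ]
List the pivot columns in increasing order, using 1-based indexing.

R1 → 1/2·R1
R2 → -1·R2
R3 → R3 − 3·R2
R1 → R1 + 5/2·R2
Pivot columns are the columns containing a leading 1.

1, 4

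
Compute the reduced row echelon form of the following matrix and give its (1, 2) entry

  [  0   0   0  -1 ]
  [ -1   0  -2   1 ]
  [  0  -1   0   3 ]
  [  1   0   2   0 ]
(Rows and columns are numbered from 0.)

ρ1 ↔ ρ2
  [ -1   0  -2   1 ]
  [  0   0   0  -1 ]
  [  0  -1   0   3 ]
  [  1   0   2   0 ]
ρ1 := -1·ρ1
  [ 1   0  2  -1 ]
  [ 0   0  0  -1 ]
  [ 0  -1  0   3 ]
  [ 1   0  2   0 ]
ρ4 := ρ4 − ρ1
  [ 1   0  2  -1 ]
  [ 0   0  0  -1 ]
  [ 0  -1  0   3 ]
  [ 0   0  0   1 ]
ρ2 ↔ ρ3
  [ 1   0  2  -1 ]
  [ 0  -1  0   3 ]
  [ 0   0  0  -1 ]
  [ 0   0  0   1 ]
ρ2 := -1·ρ2
  [ 1  0  2  -1 ]
  [ 0  1  0  -3 ]
  [ 0  0  0  -1 ]
  [ 0  0  0   1 ]
ρ3 := -1·ρ3
  [ 1  0  2  -1 ]
  [ 0  1  0  -3 ]
  [ 0  0  0   1 ]
  [ 0  0  0   1 ]
ρ4 := ρ4 − ρ3
  [ 1  0  2  -1 ]
  [ 0  1  0  -3 ]
  [ 0  0  0   1 ]
  [ 0  0  0   0 ]
ρ2 := ρ2 + 3·ρ3
  [ 1  0  2  -1 ]
  [ 0  1  0   0 ]
  [ 0  0  0   1 ]
  [ 0  0  0   0 ]
ρ1 := ρ1 + ρ3
  [ 1  0  2  0 ]
  [ 0  1  0  0 ]
  [ 0  0  0  1 ]
  [ 0  0  0  0 ]

0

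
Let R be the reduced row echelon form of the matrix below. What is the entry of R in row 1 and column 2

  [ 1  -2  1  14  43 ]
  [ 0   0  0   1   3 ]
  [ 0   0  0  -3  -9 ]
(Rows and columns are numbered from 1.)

R3 → R3 + 3·R2
  [ 1  -2  1  14  43 ]
  [ 0   0  0   1   3 ]
  [ 0   0  0   0   0 ]
R1 → R1 − 14·R2
  [ 1  -2  1  0  1 ]
  [ 0   0  0  1  3 ]
  [ 0   0  0  0  0 ]

-2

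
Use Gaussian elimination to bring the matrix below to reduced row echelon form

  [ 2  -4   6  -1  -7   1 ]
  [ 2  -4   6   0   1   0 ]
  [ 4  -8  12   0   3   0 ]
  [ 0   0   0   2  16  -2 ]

Multiply R1 by 1/2.
  [ 1  -2   3  -1/2  -7/2  1/2 ]
  [ 2  -4   6     0     1    0 ]
  [ 4  -8  12     0     3    0 ]
  [ 0   0   0     2    16   -2 ]
Subtract 2 times R1 from R2.
  [ 1  -2   3  -1/2  -7/2  1/2 ]
  [ 0   0   0     1     8   -1 ]
  [ 4  -8  12     0     3    0 ]
  [ 0   0   0     2    16   -2 ]
Subtract 4 times R1 from R3.
  [ 1  -2  3  -1/2  -7/2  1/2 ]
  [ 0   0  0     1     8   -1 ]
  [ 0   0  0     2    17   -2 ]
  [ 0   0  0     2    16   -2 ]
Subtract 2 times R2 from R3.
  [ 1  -2  3  -1/2  -7/2  1/2 ]
  [ 0   0  0     1     8   -1 ]
  [ 0   0  0     0     1    0 ]
  [ 0   0  0     2    16   -2 ]
Subtract 2 times R2 from R4.
  [ 1  -2  3  -1/2  -7/2  1/2 ]
  [ 0   0  0     1     8   -1 ]
  [ 0   0  0     0     1    0 ]
  [ 0   0  0     0     0    0 ]
Subtract 8 times R3 from R2.
  [ 1  -2  3  -1/2  -7/2  1/2 ]
  [ 0   0  0     1     0   -1 ]
  [ 0   0  0     0     1    0 ]
  [ 0   0  0     0     0    0 ]
Add 7/2 times R3 to R1.
  [ 1  -2  3  -1/2  0  1/2 ]
  [ 0   0  0     1  0   -1 ]
  [ 0   0  0     0  1    0 ]
  [ 0   0  0     0  0    0 ]
Add 1/2 times R2 to R1.
  [ 1  -2  3  0  0   0 ]
  [ 0   0  0  1  0  -1 ]
  [ 0   0  0  0  1   0 ]
  [ 0   0  0  0  0   0 ]

[[1, -2, 3, 0, 0, 0], [0, 0, 0, 1, 0, -1], [0, 0, 0, 0, 1, 0], [0, 0, 0, 0, 0, 0]]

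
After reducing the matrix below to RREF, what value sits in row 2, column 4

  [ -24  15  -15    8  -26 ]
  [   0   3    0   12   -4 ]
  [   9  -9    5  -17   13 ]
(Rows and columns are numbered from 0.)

2

R1 -> -1/24·R1
R3 -> R3 − 9·R1
R2 -> 1/3·R2
R3 -> R3 + 27/8·R2
R3 -> -8/5·R3
R1 -> R1 − 5/8·R3
R1 -> R1 + 5/8·R2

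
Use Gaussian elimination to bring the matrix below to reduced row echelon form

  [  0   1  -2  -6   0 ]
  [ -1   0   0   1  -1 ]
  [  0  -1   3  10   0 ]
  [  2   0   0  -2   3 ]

ρ1 <-> ρ2
  [ -1   0   0   1  -1 ]
  [  0   1  -2  -6   0 ]
  [  0  -1   3  10   0 ]
  [  2   0   0  -2   3 ]
ρ1 → -1·ρ1
  [ 1   0   0  -1  1 ]
  [ 0   1  -2  -6  0 ]
  [ 0  -1   3  10  0 ]
  [ 2   0   0  -2  3 ]
ρ4 → ρ4 − 2·ρ1
  [ 1   0   0  -1  1 ]
  [ 0   1  -2  -6  0 ]
  [ 0  -1   3  10  0 ]
  [ 0   0   0   0  1 ]
ρ3 → ρ3 + ρ2
  [ 1  0   0  -1  1 ]
  [ 0  1  -2  -6  0 ]
  [ 0  0   1   4  0 ]
  [ 0  0   0   0  1 ]
ρ1 → ρ1 − ρ4
  [ 1  0   0  -1  0 ]
  [ 0  1  -2  -6  0 ]
  [ 0  0   1   4  0 ]
  [ 0  0   0   0  1 ]
ρ2 → ρ2 + 2·ρ3
  [ 1  0  0  -1  0 ]
  [ 0  1  0   2  0 ]
  [ 0  0  1   4  0 ]
  [ 0  0  0   0  1 ]

[[1, 0, 0, -1, 0], [0, 1, 0, 2, 0], [0, 0, 1, 4, 0], [0, 0, 0, 0, 1]]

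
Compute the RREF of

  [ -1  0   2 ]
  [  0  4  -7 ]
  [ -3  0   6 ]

R1 := -1·R1
  [  1  0  -2 ]
  [  0  4  -7 ]
  [ -3  0   6 ]
R3 := R3 + 3·R1
  [ 1  0  -2 ]
  [ 0  4  -7 ]
  [ 0  0   0 ]
R2 := 1/4·R2
  [ 1  0    -2 ]
  [ 0  1  -7/4 ]
  [ 0  0     0 ]

[[1, 0, -2], [0, 1, -7/4], [0, 0, 0]]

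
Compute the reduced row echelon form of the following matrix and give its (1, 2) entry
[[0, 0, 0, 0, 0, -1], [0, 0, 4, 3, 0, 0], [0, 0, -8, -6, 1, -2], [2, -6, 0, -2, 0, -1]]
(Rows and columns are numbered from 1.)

R1 <=> R4
  [ 2  -6   0  -2  0  -1 ]
  [ 0   0   4   3  0   0 ]
  [ 0   0  -8  -6  1  -2 ]
  [ 0   0   0   0  0  -1 ]
R1 ← 1/2·R1
  [ 1  -3   0  -1  0  -1/2 ]
  [ 0   0   4   3  0     0 ]
  [ 0   0  -8  -6  1    -2 ]
  [ 0   0   0   0  0    -1 ]
R2 ← 1/4·R2
  [ 1  -3   0   -1  0  -1/2 ]
  [ 0   0   1  3/4  0     0 ]
  [ 0   0  -8   -6  1    -2 ]
  [ 0   0   0    0  0    -1 ]
R3 ← R3 + 8·R2
  [ 1  -3  0   -1  0  -1/2 ]
  [ 0   0  1  3/4  0     0 ]
  [ 0   0  0    0  1    -2 ]
  [ 0   0  0    0  0    -1 ]
R4 ← -1·R4
  [ 1  -3  0   -1  0  -1/2 ]
  [ 0   0  1  3/4  0     0 ]
  [ 0   0  0    0  1    -2 ]
  [ 0   0  0    0  0     1 ]
R3 ← R3 + 2·R4
  [ 1  -3  0   -1  0  -1/2 ]
  [ 0   0  1  3/4  0     0 ]
  [ 0   0  0    0  1     0 ]
  [ 0   0  0    0  0     1 ]
R1 ← R1 + 1/2·R4
  [ 1  -3  0   -1  0  0 ]
  [ 0   0  1  3/4  0  0 ]
  [ 0   0  0    0  1  0 ]
  [ 0   0  0    0  0  1 ]

-3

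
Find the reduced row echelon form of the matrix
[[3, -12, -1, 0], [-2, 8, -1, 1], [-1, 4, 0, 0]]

Multiply r1 by 1/3.
  [  1  -4  -1/3  0 ]
  [ -2   8    -1  1 ]
  [ -1   4     0  0 ]
Add 2 times r1 to r2.
  [  1  -4  -1/3  0 ]
  [  0   0  -5/3  1 ]
  [ -1   4     0  0 ]
Add r1 to r3.
  [ 1  -4  -1/3  0 ]
  [ 0   0  -5/3  1 ]
  [ 0   0  -1/3  0 ]
Multiply r2 by -3/5.
  [ 1  -4  -1/3     0 ]
  [ 0   0     1  -3/5 ]
  [ 0   0  -1/3     0 ]
Add 1/3 times r2 to r3.
  [ 1  -4  -1/3     0 ]
  [ 0   0     1  -3/5 ]
  [ 0   0     0  -1/5 ]
Multiply r3 by -5.
  [ 1  -4  -1/3     0 ]
  [ 0   0     1  -3/5 ]
  [ 0   0     0     1 ]
Add 3/5 times r3 to r2.
  [ 1  -4  -1/3  0 ]
  [ 0   0     1  0 ]
  [ 0   0     0  1 ]
Add 1/3 times r2 to r1.
  [ 1  -4  0  0 ]
  [ 0   0  1  0 ]
  [ 0   0  0  1 ]

[[1, -4, 0, 0], [0, 0, 1, 0], [0, 0, 0, 1]]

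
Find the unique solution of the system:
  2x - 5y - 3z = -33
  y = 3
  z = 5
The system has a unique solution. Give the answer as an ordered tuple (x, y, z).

Form the augmented matrix and row-reduce:
  [ 2  -5  -3  |  -33 ]
  [ 0   1   0  |    3 ]
  [ 0   0   1  |    5 ]
R1 → 1/2·R1
R1 → R1 + 3/2·R3
R1 → R1 + 5/2·R2
Reading off the last column: x = -3/2, y = 3, z = 5.

(-3/2, 3, 5)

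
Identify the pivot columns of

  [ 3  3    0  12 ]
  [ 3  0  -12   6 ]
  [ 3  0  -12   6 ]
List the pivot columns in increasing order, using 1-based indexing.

1, 2

R1 ← 1/3·R1
R2 ← R2 − 3·R1
R3 ← R3 − 3·R1
R2 ← -1/3·R2
R3 ← R3 + 3·R2
R1 ← R1 − R2
Pivot columns are the columns containing a leading 1.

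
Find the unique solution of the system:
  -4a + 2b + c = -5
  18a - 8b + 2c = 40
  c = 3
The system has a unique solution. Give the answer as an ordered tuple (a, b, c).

Form the augmented matrix and row-reduce:
  [ -4   2  1  |  -5 ]
  [ 18  -8  2  |  40 ]
  [  0   0  1  |   3 ]
r1 -> -1/4·r1
  [  1  -1/2  -1/4  |  5/4 ]
  [ 18    -8     2  |   40 ]
  [  0     0     1  |    3 ]
r2 -> r2 − 18·r1
  [ 1  -1/2  -1/4  |   5/4 ]
  [ 0     1  13/2  |  35/2 ]
  [ 0     0     1  |     3 ]
r2 -> r2 − 13/2·r3
  [ 1  -1/2  -1/4  |  5/4 ]
  [ 0     1     0  |   -2 ]
  [ 0     0     1  |    3 ]
r1 -> r1 + 1/4·r3
  [ 1  -1/2  0  |   2 ]
  [ 0     1  0  |  -2 ]
  [ 0     0  1  |   3 ]
r1 -> r1 + 1/2·r2
  [ 1  0  0  |   1 ]
  [ 0  1  0  |  -2 ]
  [ 0  0  1  |   3 ]
Reading off the last column: a = 1, b = -2, c = 3.

(1, -2, 3)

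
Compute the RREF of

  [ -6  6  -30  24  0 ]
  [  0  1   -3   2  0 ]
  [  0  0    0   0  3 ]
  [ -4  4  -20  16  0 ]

Multiply r1 by -1/6.
  [  1  -1    5  -4  0 ]
  [  0   1   -3   2  0 ]
  [  0   0    0   0  3 ]
  [ -4   4  -20  16  0 ]
Add 4 times r1 to r4.
  [ 1  -1   5  -4  0 ]
  [ 0   1  -3   2  0 ]
  [ 0   0   0   0  3 ]
  [ 0   0   0   0  0 ]
Multiply r3 by 1/3.
  [ 1  -1   5  -4  0 ]
  [ 0   1  -3   2  0 ]
  [ 0   0   0   0  1 ]
  [ 0   0   0   0  0 ]
Add r2 to r1.
  [ 1  0   2  -2  0 ]
  [ 0  1  -3   2  0 ]
  [ 0  0   0   0  1 ]
  [ 0  0   0   0  0 ]

[[1, 0, 2, -2, 0], [0, 1, -3, 2, 0], [0, 0, 0, 0, 1], [0, 0, 0, 0, 0]]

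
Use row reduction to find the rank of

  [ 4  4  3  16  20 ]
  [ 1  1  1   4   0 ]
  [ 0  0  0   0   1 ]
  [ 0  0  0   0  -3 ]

R1 := 1/4·R1
  [ 1  1  3/4  4   5 ]
  [ 1  1    1  4   0 ]
  [ 0  0    0  0   1 ]
  [ 0  0    0  0  -3 ]
R2 := R2 − R1
  [ 1  1  3/4  4   5 ]
  [ 0  0  1/4  0  -5 ]
  [ 0  0    0  0   1 ]
  [ 0  0    0  0  -3 ]
R2 := 4·R2
  [ 1  1  3/4  4    5 ]
  [ 0  0    1  0  -20 ]
  [ 0  0    0  0    1 ]
  [ 0  0    0  0   -3 ]
R4 := R4 + 3·R3
  [ 1  1  3/4  4    5 ]
  [ 0  0    1  0  -20 ]
  [ 0  0    0  0    1 ]
  [ 0  0    0  0    0 ]
R2 := R2 + 20·R3
  [ 1  1  3/4  4  5 ]
  [ 0  0    1  0  0 ]
  [ 0  0    0  0  1 ]
  [ 0  0    0  0  0 ]
R1 := R1 − 5·R3
  [ 1  1  3/4  4  0 ]
  [ 0  0    1  0  0 ]
  [ 0  0    0  0  1 ]
  [ 0  0    0  0  0 ]
R1 := R1 − 3/4·R2
  [ 1  1  0  4  0 ]
  [ 0  0  1  0  0 ]
  [ 0  0  0  0  1 ]
  [ 0  0  0  0  0 ]
The reduced form has 3 nonzero rows.

rank = 3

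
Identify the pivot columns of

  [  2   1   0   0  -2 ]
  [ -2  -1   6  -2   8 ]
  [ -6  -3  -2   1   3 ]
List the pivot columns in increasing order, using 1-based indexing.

1, 3, 4

r1 -> 1/2·r1
  [  1  1/2   0   0  -1 ]
  [ -2   -1   6  -2   8 ]
  [ -6   -3  -2   1   3 ]
r2 -> r2 + 2·r1
  [  1  1/2   0   0  -1 ]
  [  0    0   6  -2   6 ]
  [ -6   -3  -2   1   3 ]
r3 -> r3 + 6·r1
  [ 1  1/2   0   0  -1 ]
  [ 0    0   6  -2   6 ]
  [ 0    0  -2   1  -3 ]
r2 -> 1/6·r2
  [ 1  1/2   0     0  -1 ]
  [ 0    0   1  -1/3   1 ]
  [ 0    0  -2     1  -3 ]
r3 -> r3 + 2·r2
  [ 1  1/2  0     0  -1 ]
  [ 0    0  1  -1/3   1 ]
  [ 0    0  0   1/3  -1 ]
r3 -> 3·r3
  [ 1  1/2  0     0  -1 ]
  [ 0    0  1  -1/3   1 ]
  [ 0    0  0     1  -3 ]
r2 -> r2 + 1/3·r3
  [ 1  1/2  0  0  -1 ]
  [ 0    0  1  0   0 ]
  [ 0    0  0  1  -3 ]
Pivot columns are the columns containing a leading 1.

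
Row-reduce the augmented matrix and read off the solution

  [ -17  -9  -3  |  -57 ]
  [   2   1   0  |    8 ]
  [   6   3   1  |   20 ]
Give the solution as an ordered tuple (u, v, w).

(3, 2, -4)

R1 -> -1/17·R1
  [ 1  9/17  3/17  |  57/17 ]
  [ 2     1     0  |      8 ]
  [ 6     3     1  |     20 ]
R2 -> R2 − 2·R1
  [ 1   9/17   3/17  |  57/17 ]
  [ 0  -1/17  -6/17  |  22/17 ]
  [ 6      3      1  |     20 ]
R3 -> R3 − 6·R1
  [ 1   9/17   3/17  |  57/17 ]
  [ 0  -1/17  -6/17  |  22/17 ]
  [ 0  -3/17  -1/17  |  -2/17 ]
R2 -> -17·R2
  [ 1   9/17   3/17  |  57/17 ]
  [ 0      1      6  |    -22 ]
  [ 0  -3/17  -1/17  |  -2/17 ]
R3 -> R3 + 3/17·R2
  [ 1  9/17  3/17  |  57/17 ]
  [ 0     1     6  |    -22 ]
  [ 0     0     1  |     -4 ]
R2 -> R2 − 6·R3
  [ 1  9/17  3/17  |  57/17 ]
  [ 0     1     0  |      2 ]
  [ 0     0     1  |     -4 ]
R1 -> R1 − 3/17·R3
  [ 1  9/17  0  |  69/17 ]
  [ 0     1  0  |      2 ]
  [ 0     0  1  |     -4 ]
R1 -> R1 − 9/17·R2
  [ 1  0  0  |   3 ]
  [ 0  1  0  |   2 ]
  [ 0  0  1  |  -4 ]
Reading off the last column: u = 3, v = 2, w = -4.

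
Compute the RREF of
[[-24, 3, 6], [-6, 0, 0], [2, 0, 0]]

[[1, 0, 0], [0, 1, 2], [0, 0, 0]]

r1 -> -1/24·r1
  [  1  -1/8  -1/4 ]
  [ -6     0     0 ]
  [  2     0     0 ]
r2 -> r2 + 6·r1
  [ 1  -1/8  -1/4 ]
  [ 0  -3/4  -3/2 ]
  [ 2     0     0 ]
r3 -> r3 − 2·r1
  [ 1  -1/8  -1/4 ]
  [ 0  -3/4  -3/2 ]
  [ 0   1/4   1/2 ]
r2 -> -4/3·r2
  [ 1  -1/8  -1/4 ]
  [ 0     1     2 ]
  [ 0   1/4   1/2 ]
r3 -> r3 − 1/4·r2
  [ 1  -1/8  -1/4 ]
  [ 0     1     2 ]
  [ 0     0     0 ]
r1 -> r1 + 1/8·r2
  [ 1  0  0 ]
  [ 0  1  2 ]
  [ 0  0  0 ]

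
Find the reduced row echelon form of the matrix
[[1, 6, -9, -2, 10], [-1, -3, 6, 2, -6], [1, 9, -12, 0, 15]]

Add ρ1 to ρ2.
  [ 1  6   -9  -2  10 ]
  [ 0  3   -3   0   4 ]
  [ 1  9  -12   0  15 ]
Subtract ρ1 from ρ3.
  [ 1  6  -9  -2  10 ]
  [ 0  3  -3   0   4 ]
  [ 0  3  -3   2   5 ]
Multiply ρ2 by 1/3.
  [ 1  6  -9  -2   10 ]
  [ 0  1  -1   0  4/3 ]
  [ 0  3  -3   2    5 ]
Subtract 3 times ρ2 from ρ3.
  [ 1  6  -9  -2   10 ]
  [ 0  1  -1   0  4/3 ]
  [ 0  0   0   2    1 ]
Multiply ρ3 by 1/2.
  [ 1  6  -9  -2   10 ]
  [ 0  1  -1   0  4/3 ]
  [ 0  0   0   1  1/2 ]
Add 2 times ρ3 to ρ1.
  [ 1  6  -9  0   11 ]
  [ 0  1  -1  0  4/3 ]
  [ 0  0   0  1  1/2 ]
Subtract 6 times ρ2 from ρ1.
  [ 1  0  -3  0    3 ]
  [ 0  1  -1  0  4/3 ]
  [ 0  0   0  1  1/2 ]

[[1, 0, -3, 0, 3], [0, 1, -1, 0, 4/3], [0, 0, 0, 1, 1/2]]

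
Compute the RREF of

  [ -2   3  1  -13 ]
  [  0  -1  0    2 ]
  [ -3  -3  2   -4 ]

R1 -> -1/2·R1
  [  1  -3/2  -1/2  13/2 ]
  [  0    -1     0     2 ]
  [ -3    -3     2    -4 ]
R3 -> R3 + 3·R1
  [ 1   -3/2  -1/2  13/2 ]
  [ 0     -1     0     2 ]
  [ 0  -15/2   1/2  31/2 ]
R2 -> -1·R2
  [ 1   -3/2  -1/2  13/2 ]
  [ 0      1     0    -2 ]
  [ 0  -15/2   1/2  31/2 ]
R3 -> R3 + 15/2·R2
  [ 1  -3/2  -1/2  13/2 ]
  [ 0     1     0    -2 ]
  [ 0     0   1/2   1/2 ]
R3 -> 2·R3
  [ 1  -3/2  -1/2  13/2 ]
  [ 0     1     0    -2 ]
  [ 0     0     1     1 ]
R1 -> R1 + 1/2·R3
  [ 1  -3/2  0   7 ]
  [ 0     1  0  -2 ]
  [ 0     0  1   1 ]
R1 -> R1 + 3/2·R2
  [ 1  0  0   4 ]
  [ 0  1  0  -2 ]
  [ 0  0  1   1 ]

[[1, 0, 0, 4], [0, 1, 0, -2], [0, 0, 1, 1]]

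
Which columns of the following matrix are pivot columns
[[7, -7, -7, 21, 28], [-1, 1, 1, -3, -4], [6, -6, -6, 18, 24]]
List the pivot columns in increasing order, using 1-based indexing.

Multiply r1 by 1/7.
  [  1  -1  -1   3   4 ]
  [ -1   1   1  -3  -4 ]
  [  6  -6  -6  18  24 ]
Add r1 to r2.
  [ 1  -1  -1   3   4 ]
  [ 0   0   0   0   0 ]
  [ 6  -6  -6  18  24 ]
Subtract 6 times r1 from r3.
  [ 1  -1  -1  3  4 ]
  [ 0   0   0  0  0 ]
  [ 0   0   0  0  0 ]
Pivot columns are the columns containing a leading 1.

1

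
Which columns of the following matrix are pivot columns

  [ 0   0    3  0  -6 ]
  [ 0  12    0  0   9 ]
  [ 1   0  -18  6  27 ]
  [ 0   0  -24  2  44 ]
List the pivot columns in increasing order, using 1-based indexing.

R1 <-> R3
  [ 1   0  -18  6  27 ]
  [ 0  12    0  0   9 ]
  [ 0   0    3  0  -6 ]
  [ 0   0  -24  2  44 ]
R2 ← 1/12·R2
  [ 1  0  -18  6   27 ]
  [ 0  1    0  0  3/4 ]
  [ 0  0    3  0   -6 ]
  [ 0  0  -24  2   44 ]
R3 ← 1/3·R3
  [ 1  0  -18  6   27 ]
  [ 0  1    0  0  3/4 ]
  [ 0  0    1  0   -2 ]
  [ 0  0  -24  2   44 ]
R4 ← R4 + 24·R3
  [ 1  0  -18  6   27 ]
  [ 0  1    0  0  3/4 ]
  [ 0  0    1  0   -2 ]
  [ 0  0    0  2   -4 ]
R4 ← 1/2·R4
  [ 1  0  -18  6   27 ]
  [ 0  1    0  0  3/4 ]
  [ 0  0    1  0   -2 ]
  [ 0  0    0  1   -2 ]
R1 ← R1 − 6·R4
  [ 1  0  -18  0   39 ]
  [ 0  1    0  0  3/4 ]
  [ 0  0    1  0   -2 ]
  [ 0  0    0  1   -2 ]
R1 ← R1 + 18·R3
  [ 1  0  0  0    3 ]
  [ 0  1  0  0  3/4 ]
  [ 0  0  1  0   -2 ]
  [ 0  0  0  1   -2 ]
Pivot columns are the columns containing a leading 1.

1, 2, 3, 4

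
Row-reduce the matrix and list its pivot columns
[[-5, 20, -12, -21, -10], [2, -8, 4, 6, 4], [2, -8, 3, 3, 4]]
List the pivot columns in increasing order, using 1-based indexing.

r1 → -1/5·r1
  [ 1  -4  12/5  21/5  2 ]
  [ 2  -8     4     6  4 ]
  [ 2  -8     3     3  4 ]
r2 → r2 − 2·r1
  [ 1  -4  12/5   21/5  2 ]
  [ 0   0  -4/5  -12/5  0 ]
  [ 2  -8     3      3  4 ]
r3 → r3 − 2·r1
  [ 1  -4  12/5   21/5  2 ]
  [ 0   0  -4/5  -12/5  0 ]
  [ 0   0  -9/5  -27/5  0 ]
r2 → -5/4·r2
  [ 1  -4  12/5   21/5  2 ]
  [ 0   0     1      3  0 ]
  [ 0   0  -9/5  -27/5  0 ]
r3 → r3 + 9/5·r2
  [ 1  -4  12/5  21/5  2 ]
  [ 0   0     1     3  0 ]
  [ 0   0     0     0  0 ]
r1 → r1 − 12/5·r2
  [ 1  -4  0  -3  2 ]
  [ 0   0  1   3  0 ]
  [ 0   0  0   0  0 ]
Pivot columns are the columns containing a leading 1.

1, 3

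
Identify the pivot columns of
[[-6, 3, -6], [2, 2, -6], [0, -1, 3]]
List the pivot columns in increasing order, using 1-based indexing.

1, 2, 3

ρ1 → -1/6·ρ1
  [ 1  -1/2   1 ]
  [ 2     2  -6 ]
  [ 0    -1   3 ]
ρ2 → ρ2 − 2·ρ1
  [ 1  -1/2   1 ]
  [ 0     3  -8 ]
  [ 0    -1   3 ]
ρ2 → 1/3·ρ2
  [ 1  -1/2     1 ]
  [ 0     1  -8/3 ]
  [ 0    -1     3 ]
ρ3 → ρ3 + ρ2
  [ 1  -1/2     1 ]
  [ 0     1  -8/3 ]
  [ 0     0   1/3 ]
ρ3 → 3·ρ3
  [ 1  -1/2     1 ]
  [ 0     1  -8/3 ]
  [ 0     0     1 ]
ρ2 → ρ2 + 8/3·ρ3
  [ 1  -1/2  1 ]
  [ 0     1  0 ]
  [ 0     0  1 ]
ρ1 → ρ1 − ρ3
  [ 1  -1/2  0 ]
  [ 0     1  0 ]
  [ 0     0  1 ]
ρ1 → ρ1 + 1/2·ρ2
  [ 1  0  0 ]
  [ 0  1  0 ]
  [ 0  0  1 ]
Pivot columns are the columns containing a leading 1.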